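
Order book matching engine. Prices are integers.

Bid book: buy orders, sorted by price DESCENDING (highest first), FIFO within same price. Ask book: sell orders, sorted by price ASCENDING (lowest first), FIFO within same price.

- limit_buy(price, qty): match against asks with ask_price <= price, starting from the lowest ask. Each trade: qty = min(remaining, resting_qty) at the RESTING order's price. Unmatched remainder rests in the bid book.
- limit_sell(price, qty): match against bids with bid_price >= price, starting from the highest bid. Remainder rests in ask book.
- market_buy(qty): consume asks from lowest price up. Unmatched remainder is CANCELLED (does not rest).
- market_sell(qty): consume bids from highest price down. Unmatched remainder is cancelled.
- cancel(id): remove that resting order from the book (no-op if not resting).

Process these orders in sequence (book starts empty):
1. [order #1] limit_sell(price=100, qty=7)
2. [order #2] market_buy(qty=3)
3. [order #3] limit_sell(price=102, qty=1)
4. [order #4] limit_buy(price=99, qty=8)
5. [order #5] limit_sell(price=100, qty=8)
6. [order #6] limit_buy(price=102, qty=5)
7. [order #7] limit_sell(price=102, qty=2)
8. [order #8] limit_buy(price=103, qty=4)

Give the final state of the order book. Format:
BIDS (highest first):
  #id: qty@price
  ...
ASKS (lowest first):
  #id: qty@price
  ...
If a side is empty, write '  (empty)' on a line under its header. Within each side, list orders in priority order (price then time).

Answer: BIDS (highest first):
  #4: 8@99
ASKS (lowest first):
  #5: 3@100
  #3: 1@102
  #7: 2@102

Derivation:
After op 1 [order #1] limit_sell(price=100, qty=7): fills=none; bids=[-] asks=[#1:7@100]
After op 2 [order #2] market_buy(qty=3): fills=#2x#1:3@100; bids=[-] asks=[#1:4@100]
After op 3 [order #3] limit_sell(price=102, qty=1): fills=none; bids=[-] asks=[#1:4@100 #3:1@102]
After op 4 [order #4] limit_buy(price=99, qty=8): fills=none; bids=[#4:8@99] asks=[#1:4@100 #3:1@102]
After op 5 [order #5] limit_sell(price=100, qty=8): fills=none; bids=[#4:8@99] asks=[#1:4@100 #5:8@100 #3:1@102]
After op 6 [order #6] limit_buy(price=102, qty=5): fills=#6x#1:4@100 #6x#5:1@100; bids=[#4:8@99] asks=[#5:7@100 #3:1@102]
After op 7 [order #7] limit_sell(price=102, qty=2): fills=none; bids=[#4:8@99] asks=[#5:7@100 #3:1@102 #7:2@102]
After op 8 [order #8] limit_buy(price=103, qty=4): fills=#8x#5:4@100; bids=[#4:8@99] asks=[#5:3@100 #3:1@102 #7:2@102]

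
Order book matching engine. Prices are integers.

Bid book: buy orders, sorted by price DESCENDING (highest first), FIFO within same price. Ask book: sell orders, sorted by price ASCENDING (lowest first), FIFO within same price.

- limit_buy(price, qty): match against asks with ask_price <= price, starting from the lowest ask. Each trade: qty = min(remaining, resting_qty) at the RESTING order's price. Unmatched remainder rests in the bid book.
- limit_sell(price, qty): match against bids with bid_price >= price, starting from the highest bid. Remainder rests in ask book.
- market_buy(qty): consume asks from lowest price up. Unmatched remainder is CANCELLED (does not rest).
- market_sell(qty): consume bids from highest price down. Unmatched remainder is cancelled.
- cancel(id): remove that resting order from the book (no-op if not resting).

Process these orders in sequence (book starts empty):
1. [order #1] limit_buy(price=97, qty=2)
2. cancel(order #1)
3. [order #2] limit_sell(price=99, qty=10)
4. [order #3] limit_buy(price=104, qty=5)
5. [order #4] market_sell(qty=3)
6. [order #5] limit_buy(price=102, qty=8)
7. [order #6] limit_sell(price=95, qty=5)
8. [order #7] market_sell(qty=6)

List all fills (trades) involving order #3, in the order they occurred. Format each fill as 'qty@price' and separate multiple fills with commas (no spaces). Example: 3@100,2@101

Answer: 5@99

Derivation:
After op 1 [order #1] limit_buy(price=97, qty=2): fills=none; bids=[#1:2@97] asks=[-]
After op 2 cancel(order #1): fills=none; bids=[-] asks=[-]
After op 3 [order #2] limit_sell(price=99, qty=10): fills=none; bids=[-] asks=[#2:10@99]
After op 4 [order #3] limit_buy(price=104, qty=5): fills=#3x#2:5@99; bids=[-] asks=[#2:5@99]
After op 5 [order #4] market_sell(qty=3): fills=none; bids=[-] asks=[#2:5@99]
After op 6 [order #5] limit_buy(price=102, qty=8): fills=#5x#2:5@99; bids=[#5:3@102] asks=[-]
After op 7 [order #6] limit_sell(price=95, qty=5): fills=#5x#6:3@102; bids=[-] asks=[#6:2@95]
After op 8 [order #7] market_sell(qty=6): fills=none; bids=[-] asks=[#6:2@95]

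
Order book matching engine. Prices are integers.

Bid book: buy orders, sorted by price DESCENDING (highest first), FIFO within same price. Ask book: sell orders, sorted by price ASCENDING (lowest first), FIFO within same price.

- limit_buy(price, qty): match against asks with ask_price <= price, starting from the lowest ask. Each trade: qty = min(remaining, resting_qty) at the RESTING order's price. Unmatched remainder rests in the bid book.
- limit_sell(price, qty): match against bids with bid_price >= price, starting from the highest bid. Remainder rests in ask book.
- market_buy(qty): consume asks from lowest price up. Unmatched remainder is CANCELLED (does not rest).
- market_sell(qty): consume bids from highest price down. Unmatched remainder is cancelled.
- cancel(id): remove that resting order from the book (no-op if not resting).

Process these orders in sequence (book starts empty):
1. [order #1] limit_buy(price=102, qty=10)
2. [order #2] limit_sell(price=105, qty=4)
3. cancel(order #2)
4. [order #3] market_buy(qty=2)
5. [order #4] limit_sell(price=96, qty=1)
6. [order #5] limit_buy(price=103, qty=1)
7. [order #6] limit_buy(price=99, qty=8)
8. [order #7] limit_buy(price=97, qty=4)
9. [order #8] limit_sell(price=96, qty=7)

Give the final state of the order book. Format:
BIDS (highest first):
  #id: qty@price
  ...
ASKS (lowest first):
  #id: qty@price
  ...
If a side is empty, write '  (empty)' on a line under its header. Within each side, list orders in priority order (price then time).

After op 1 [order #1] limit_buy(price=102, qty=10): fills=none; bids=[#1:10@102] asks=[-]
After op 2 [order #2] limit_sell(price=105, qty=4): fills=none; bids=[#1:10@102] asks=[#2:4@105]
After op 3 cancel(order #2): fills=none; bids=[#1:10@102] asks=[-]
After op 4 [order #3] market_buy(qty=2): fills=none; bids=[#1:10@102] asks=[-]
After op 5 [order #4] limit_sell(price=96, qty=1): fills=#1x#4:1@102; bids=[#1:9@102] asks=[-]
After op 6 [order #5] limit_buy(price=103, qty=1): fills=none; bids=[#5:1@103 #1:9@102] asks=[-]
After op 7 [order #6] limit_buy(price=99, qty=8): fills=none; bids=[#5:1@103 #1:9@102 #6:8@99] asks=[-]
After op 8 [order #7] limit_buy(price=97, qty=4): fills=none; bids=[#5:1@103 #1:9@102 #6:8@99 #7:4@97] asks=[-]
After op 9 [order #8] limit_sell(price=96, qty=7): fills=#5x#8:1@103 #1x#8:6@102; bids=[#1:3@102 #6:8@99 #7:4@97] asks=[-]

Answer: BIDS (highest first):
  #1: 3@102
  #6: 8@99
  #7: 4@97
ASKS (lowest first):
  (empty)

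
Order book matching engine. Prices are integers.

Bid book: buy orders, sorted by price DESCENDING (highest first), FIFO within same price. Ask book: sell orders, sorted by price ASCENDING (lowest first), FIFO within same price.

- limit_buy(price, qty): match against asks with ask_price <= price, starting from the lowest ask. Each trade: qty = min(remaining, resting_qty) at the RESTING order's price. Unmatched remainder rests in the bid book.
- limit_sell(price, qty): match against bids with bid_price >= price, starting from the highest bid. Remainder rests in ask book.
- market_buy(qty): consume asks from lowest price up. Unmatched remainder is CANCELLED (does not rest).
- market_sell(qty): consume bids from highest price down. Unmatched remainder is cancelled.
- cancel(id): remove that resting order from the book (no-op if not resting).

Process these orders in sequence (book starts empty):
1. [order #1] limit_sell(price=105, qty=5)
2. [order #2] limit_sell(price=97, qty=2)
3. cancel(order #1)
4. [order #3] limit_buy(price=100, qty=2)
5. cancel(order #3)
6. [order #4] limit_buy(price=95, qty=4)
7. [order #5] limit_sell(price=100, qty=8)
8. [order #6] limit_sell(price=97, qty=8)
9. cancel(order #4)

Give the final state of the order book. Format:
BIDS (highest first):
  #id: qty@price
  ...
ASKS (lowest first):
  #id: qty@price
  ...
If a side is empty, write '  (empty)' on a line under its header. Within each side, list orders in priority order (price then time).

Answer: BIDS (highest first):
  (empty)
ASKS (lowest first):
  #6: 8@97
  #5: 8@100

Derivation:
After op 1 [order #1] limit_sell(price=105, qty=5): fills=none; bids=[-] asks=[#1:5@105]
After op 2 [order #2] limit_sell(price=97, qty=2): fills=none; bids=[-] asks=[#2:2@97 #1:5@105]
After op 3 cancel(order #1): fills=none; bids=[-] asks=[#2:2@97]
After op 4 [order #3] limit_buy(price=100, qty=2): fills=#3x#2:2@97; bids=[-] asks=[-]
After op 5 cancel(order #3): fills=none; bids=[-] asks=[-]
After op 6 [order #4] limit_buy(price=95, qty=4): fills=none; bids=[#4:4@95] asks=[-]
After op 7 [order #5] limit_sell(price=100, qty=8): fills=none; bids=[#4:4@95] asks=[#5:8@100]
After op 8 [order #6] limit_sell(price=97, qty=8): fills=none; bids=[#4:4@95] asks=[#6:8@97 #5:8@100]
After op 9 cancel(order #4): fills=none; bids=[-] asks=[#6:8@97 #5:8@100]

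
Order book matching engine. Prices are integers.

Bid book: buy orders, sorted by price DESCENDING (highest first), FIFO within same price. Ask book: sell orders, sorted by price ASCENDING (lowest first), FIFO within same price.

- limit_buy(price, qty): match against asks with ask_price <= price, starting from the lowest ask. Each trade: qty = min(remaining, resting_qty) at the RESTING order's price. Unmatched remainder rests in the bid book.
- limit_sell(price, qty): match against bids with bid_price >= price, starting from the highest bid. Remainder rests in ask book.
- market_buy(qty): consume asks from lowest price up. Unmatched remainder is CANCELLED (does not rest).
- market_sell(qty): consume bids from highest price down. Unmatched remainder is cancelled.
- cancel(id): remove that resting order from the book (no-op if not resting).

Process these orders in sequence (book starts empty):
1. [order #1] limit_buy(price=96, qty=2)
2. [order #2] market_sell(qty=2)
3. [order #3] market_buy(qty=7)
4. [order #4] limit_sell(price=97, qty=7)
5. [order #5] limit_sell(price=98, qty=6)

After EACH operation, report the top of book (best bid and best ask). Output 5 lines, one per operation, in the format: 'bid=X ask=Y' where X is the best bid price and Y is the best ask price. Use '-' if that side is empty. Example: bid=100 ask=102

After op 1 [order #1] limit_buy(price=96, qty=2): fills=none; bids=[#1:2@96] asks=[-]
After op 2 [order #2] market_sell(qty=2): fills=#1x#2:2@96; bids=[-] asks=[-]
After op 3 [order #3] market_buy(qty=7): fills=none; bids=[-] asks=[-]
After op 4 [order #4] limit_sell(price=97, qty=7): fills=none; bids=[-] asks=[#4:7@97]
After op 5 [order #5] limit_sell(price=98, qty=6): fills=none; bids=[-] asks=[#4:7@97 #5:6@98]

Answer: bid=96 ask=-
bid=- ask=-
bid=- ask=-
bid=- ask=97
bid=- ask=97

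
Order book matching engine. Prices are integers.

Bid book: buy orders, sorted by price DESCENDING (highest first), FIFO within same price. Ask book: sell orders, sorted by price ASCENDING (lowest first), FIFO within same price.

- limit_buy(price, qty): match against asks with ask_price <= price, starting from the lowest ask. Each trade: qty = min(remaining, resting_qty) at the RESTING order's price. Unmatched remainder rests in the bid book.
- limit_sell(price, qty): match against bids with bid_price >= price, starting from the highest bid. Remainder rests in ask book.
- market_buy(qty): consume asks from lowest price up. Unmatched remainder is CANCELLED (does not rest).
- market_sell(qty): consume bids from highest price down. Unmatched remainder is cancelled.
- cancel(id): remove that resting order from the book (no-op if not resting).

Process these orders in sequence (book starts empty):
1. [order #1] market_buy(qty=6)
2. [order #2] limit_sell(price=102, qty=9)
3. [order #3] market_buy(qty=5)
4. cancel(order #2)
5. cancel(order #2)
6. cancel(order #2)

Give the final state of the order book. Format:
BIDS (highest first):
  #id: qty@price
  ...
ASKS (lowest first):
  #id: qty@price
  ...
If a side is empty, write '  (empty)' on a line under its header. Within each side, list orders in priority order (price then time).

Answer: BIDS (highest first):
  (empty)
ASKS (lowest first):
  (empty)

Derivation:
After op 1 [order #1] market_buy(qty=6): fills=none; bids=[-] asks=[-]
After op 2 [order #2] limit_sell(price=102, qty=9): fills=none; bids=[-] asks=[#2:9@102]
After op 3 [order #3] market_buy(qty=5): fills=#3x#2:5@102; bids=[-] asks=[#2:4@102]
After op 4 cancel(order #2): fills=none; bids=[-] asks=[-]
After op 5 cancel(order #2): fills=none; bids=[-] asks=[-]
After op 6 cancel(order #2): fills=none; bids=[-] asks=[-]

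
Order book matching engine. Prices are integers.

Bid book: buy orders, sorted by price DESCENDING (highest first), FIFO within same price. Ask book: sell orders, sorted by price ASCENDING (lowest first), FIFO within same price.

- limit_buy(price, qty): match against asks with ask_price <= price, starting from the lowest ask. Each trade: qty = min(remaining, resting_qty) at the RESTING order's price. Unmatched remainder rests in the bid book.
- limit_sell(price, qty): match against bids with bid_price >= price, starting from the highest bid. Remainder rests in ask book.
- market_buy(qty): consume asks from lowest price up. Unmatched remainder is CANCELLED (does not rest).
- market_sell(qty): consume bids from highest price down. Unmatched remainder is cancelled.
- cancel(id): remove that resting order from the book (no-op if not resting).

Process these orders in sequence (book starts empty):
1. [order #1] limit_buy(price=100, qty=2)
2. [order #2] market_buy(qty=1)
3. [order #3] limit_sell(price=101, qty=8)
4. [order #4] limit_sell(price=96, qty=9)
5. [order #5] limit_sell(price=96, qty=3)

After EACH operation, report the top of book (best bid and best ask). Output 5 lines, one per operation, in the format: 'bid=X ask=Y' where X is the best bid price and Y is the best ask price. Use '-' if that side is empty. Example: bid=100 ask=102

After op 1 [order #1] limit_buy(price=100, qty=2): fills=none; bids=[#1:2@100] asks=[-]
After op 2 [order #2] market_buy(qty=1): fills=none; bids=[#1:2@100] asks=[-]
After op 3 [order #3] limit_sell(price=101, qty=8): fills=none; bids=[#1:2@100] asks=[#3:8@101]
After op 4 [order #4] limit_sell(price=96, qty=9): fills=#1x#4:2@100; bids=[-] asks=[#4:7@96 #3:8@101]
After op 5 [order #5] limit_sell(price=96, qty=3): fills=none; bids=[-] asks=[#4:7@96 #5:3@96 #3:8@101]

Answer: bid=100 ask=-
bid=100 ask=-
bid=100 ask=101
bid=- ask=96
bid=- ask=96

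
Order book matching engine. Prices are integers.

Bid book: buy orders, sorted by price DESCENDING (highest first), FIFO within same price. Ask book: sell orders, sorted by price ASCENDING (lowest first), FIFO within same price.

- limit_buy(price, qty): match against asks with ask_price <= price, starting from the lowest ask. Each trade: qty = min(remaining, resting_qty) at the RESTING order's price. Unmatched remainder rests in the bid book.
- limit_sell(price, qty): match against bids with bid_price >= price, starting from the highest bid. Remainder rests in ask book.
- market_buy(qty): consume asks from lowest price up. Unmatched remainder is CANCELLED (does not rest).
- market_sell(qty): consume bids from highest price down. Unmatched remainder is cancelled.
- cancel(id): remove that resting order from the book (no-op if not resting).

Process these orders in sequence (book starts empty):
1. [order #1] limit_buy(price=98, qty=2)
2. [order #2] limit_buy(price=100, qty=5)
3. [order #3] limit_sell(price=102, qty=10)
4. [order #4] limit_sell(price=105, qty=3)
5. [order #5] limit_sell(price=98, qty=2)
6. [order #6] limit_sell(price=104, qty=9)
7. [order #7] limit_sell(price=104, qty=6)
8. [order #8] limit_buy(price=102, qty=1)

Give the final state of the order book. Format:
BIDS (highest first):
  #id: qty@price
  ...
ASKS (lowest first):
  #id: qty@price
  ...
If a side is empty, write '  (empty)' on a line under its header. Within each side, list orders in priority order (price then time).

Answer: BIDS (highest first):
  #2: 3@100
  #1: 2@98
ASKS (lowest first):
  #3: 9@102
  #6: 9@104
  #7: 6@104
  #4: 3@105

Derivation:
After op 1 [order #1] limit_buy(price=98, qty=2): fills=none; bids=[#1:2@98] asks=[-]
After op 2 [order #2] limit_buy(price=100, qty=5): fills=none; bids=[#2:5@100 #1:2@98] asks=[-]
After op 3 [order #3] limit_sell(price=102, qty=10): fills=none; bids=[#2:5@100 #1:2@98] asks=[#3:10@102]
After op 4 [order #4] limit_sell(price=105, qty=3): fills=none; bids=[#2:5@100 #1:2@98] asks=[#3:10@102 #4:3@105]
After op 5 [order #5] limit_sell(price=98, qty=2): fills=#2x#5:2@100; bids=[#2:3@100 #1:2@98] asks=[#3:10@102 #4:3@105]
After op 6 [order #6] limit_sell(price=104, qty=9): fills=none; bids=[#2:3@100 #1:2@98] asks=[#3:10@102 #6:9@104 #4:3@105]
After op 7 [order #7] limit_sell(price=104, qty=6): fills=none; bids=[#2:3@100 #1:2@98] asks=[#3:10@102 #6:9@104 #7:6@104 #4:3@105]
After op 8 [order #8] limit_buy(price=102, qty=1): fills=#8x#3:1@102; bids=[#2:3@100 #1:2@98] asks=[#3:9@102 #6:9@104 #7:6@104 #4:3@105]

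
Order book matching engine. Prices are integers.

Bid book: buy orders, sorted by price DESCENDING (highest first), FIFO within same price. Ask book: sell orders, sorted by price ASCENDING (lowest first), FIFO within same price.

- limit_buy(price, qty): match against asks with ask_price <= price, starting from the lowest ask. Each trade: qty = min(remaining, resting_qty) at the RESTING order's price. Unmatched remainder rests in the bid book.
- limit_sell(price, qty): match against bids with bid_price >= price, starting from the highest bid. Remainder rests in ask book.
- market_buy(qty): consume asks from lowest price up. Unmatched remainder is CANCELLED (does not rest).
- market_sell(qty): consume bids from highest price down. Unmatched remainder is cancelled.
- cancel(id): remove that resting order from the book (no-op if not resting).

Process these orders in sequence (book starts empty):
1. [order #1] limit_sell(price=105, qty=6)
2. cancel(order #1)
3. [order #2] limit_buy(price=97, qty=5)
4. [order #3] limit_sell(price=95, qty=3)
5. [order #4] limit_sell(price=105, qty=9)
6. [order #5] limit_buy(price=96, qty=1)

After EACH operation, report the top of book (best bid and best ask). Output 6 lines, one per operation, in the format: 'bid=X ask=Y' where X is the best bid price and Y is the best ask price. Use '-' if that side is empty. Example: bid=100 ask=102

Answer: bid=- ask=105
bid=- ask=-
bid=97 ask=-
bid=97 ask=-
bid=97 ask=105
bid=97 ask=105

Derivation:
After op 1 [order #1] limit_sell(price=105, qty=6): fills=none; bids=[-] asks=[#1:6@105]
After op 2 cancel(order #1): fills=none; bids=[-] asks=[-]
After op 3 [order #2] limit_buy(price=97, qty=5): fills=none; bids=[#2:5@97] asks=[-]
After op 4 [order #3] limit_sell(price=95, qty=3): fills=#2x#3:3@97; bids=[#2:2@97] asks=[-]
After op 5 [order #4] limit_sell(price=105, qty=9): fills=none; bids=[#2:2@97] asks=[#4:9@105]
After op 6 [order #5] limit_buy(price=96, qty=1): fills=none; bids=[#2:2@97 #5:1@96] asks=[#4:9@105]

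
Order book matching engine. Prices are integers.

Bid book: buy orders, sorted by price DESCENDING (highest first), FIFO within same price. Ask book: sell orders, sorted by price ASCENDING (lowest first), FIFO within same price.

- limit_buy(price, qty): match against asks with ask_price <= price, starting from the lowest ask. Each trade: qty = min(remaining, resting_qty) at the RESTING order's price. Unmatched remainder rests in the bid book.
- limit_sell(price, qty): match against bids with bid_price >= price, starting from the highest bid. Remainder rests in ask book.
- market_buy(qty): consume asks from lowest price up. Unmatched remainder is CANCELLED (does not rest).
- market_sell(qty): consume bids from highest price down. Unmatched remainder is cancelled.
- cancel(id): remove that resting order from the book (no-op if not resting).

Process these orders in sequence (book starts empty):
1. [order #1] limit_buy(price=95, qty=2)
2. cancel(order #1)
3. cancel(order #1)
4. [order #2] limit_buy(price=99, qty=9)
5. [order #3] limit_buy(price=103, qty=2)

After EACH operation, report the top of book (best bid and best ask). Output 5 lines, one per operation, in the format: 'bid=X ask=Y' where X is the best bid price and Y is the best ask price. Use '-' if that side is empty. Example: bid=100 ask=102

After op 1 [order #1] limit_buy(price=95, qty=2): fills=none; bids=[#1:2@95] asks=[-]
After op 2 cancel(order #1): fills=none; bids=[-] asks=[-]
After op 3 cancel(order #1): fills=none; bids=[-] asks=[-]
After op 4 [order #2] limit_buy(price=99, qty=9): fills=none; bids=[#2:9@99] asks=[-]
After op 5 [order #3] limit_buy(price=103, qty=2): fills=none; bids=[#3:2@103 #2:9@99] asks=[-]

Answer: bid=95 ask=-
bid=- ask=-
bid=- ask=-
bid=99 ask=-
bid=103 ask=-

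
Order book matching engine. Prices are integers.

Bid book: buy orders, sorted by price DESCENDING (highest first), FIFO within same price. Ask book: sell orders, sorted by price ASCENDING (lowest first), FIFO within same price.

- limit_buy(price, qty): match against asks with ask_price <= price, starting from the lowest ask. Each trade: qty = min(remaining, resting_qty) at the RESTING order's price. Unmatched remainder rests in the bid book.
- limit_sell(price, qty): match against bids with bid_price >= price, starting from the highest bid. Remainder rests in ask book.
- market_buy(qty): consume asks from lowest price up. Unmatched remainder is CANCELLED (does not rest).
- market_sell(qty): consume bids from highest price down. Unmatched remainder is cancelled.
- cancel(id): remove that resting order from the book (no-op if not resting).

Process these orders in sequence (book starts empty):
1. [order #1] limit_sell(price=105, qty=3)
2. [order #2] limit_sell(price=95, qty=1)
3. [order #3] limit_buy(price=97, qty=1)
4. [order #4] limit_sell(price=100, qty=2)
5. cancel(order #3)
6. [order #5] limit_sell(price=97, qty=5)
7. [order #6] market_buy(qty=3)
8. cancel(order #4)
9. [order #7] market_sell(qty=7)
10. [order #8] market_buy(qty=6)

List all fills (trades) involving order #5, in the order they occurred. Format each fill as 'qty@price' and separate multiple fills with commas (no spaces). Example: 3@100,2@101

After op 1 [order #1] limit_sell(price=105, qty=3): fills=none; bids=[-] asks=[#1:3@105]
After op 2 [order #2] limit_sell(price=95, qty=1): fills=none; bids=[-] asks=[#2:1@95 #1:3@105]
After op 3 [order #3] limit_buy(price=97, qty=1): fills=#3x#2:1@95; bids=[-] asks=[#1:3@105]
After op 4 [order #4] limit_sell(price=100, qty=2): fills=none; bids=[-] asks=[#4:2@100 #1:3@105]
After op 5 cancel(order #3): fills=none; bids=[-] asks=[#4:2@100 #1:3@105]
After op 6 [order #5] limit_sell(price=97, qty=5): fills=none; bids=[-] asks=[#5:5@97 #4:2@100 #1:3@105]
After op 7 [order #6] market_buy(qty=3): fills=#6x#5:3@97; bids=[-] asks=[#5:2@97 #4:2@100 #1:3@105]
After op 8 cancel(order #4): fills=none; bids=[-] asks=[#5:2@97 #1:3@105]
After op 9 [order #7] market_sell(qty=7): fills=none; bids=[-] asks=[#5:2@97 #1:3@105]
After op 10 [order #8] market_buy(qty=6): fills=#8x#5:2@97 #8x#1:3@105; bids=[-] asks=[-]

Answer: 3@97,2@97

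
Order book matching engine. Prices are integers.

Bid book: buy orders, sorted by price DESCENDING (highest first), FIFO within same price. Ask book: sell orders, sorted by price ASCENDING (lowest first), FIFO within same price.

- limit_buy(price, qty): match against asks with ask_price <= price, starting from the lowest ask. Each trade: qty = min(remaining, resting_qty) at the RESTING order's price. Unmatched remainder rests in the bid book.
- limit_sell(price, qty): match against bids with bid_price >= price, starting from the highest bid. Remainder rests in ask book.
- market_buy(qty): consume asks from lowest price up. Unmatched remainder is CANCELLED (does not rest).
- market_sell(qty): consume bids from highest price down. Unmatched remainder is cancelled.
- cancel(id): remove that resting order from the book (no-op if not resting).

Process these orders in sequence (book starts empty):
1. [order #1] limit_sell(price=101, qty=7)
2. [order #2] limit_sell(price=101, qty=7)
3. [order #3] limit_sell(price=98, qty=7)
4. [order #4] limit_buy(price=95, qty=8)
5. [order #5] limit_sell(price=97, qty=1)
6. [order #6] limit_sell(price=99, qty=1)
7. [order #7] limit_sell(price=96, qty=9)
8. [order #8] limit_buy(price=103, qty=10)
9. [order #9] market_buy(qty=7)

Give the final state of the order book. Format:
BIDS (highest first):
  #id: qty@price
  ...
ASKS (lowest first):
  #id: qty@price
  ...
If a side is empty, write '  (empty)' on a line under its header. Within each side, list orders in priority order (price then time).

Answer: BIDS (highest first):
  #4: 8@95
ASKS (lowest first):
  #6: 1@99
  #1: 7@101
  #2: 7@101

Derivation:
After op 1 [order #1] limit_sell(price=101, qty=7): fills=none; bids=[-] asks=[#1:7@101]
After op 2 [order #2] limit_sell(price=101, qty=7): fills=none; bids=[-] asks=[#1:7@101 #2:7@101]
After op 3 [order #3] limit_sell(price=98, qty=7): fills=none; bids=[-] asks=[#3:7@98 #1:7@101 #2:7@101]
After op 4 [order #4] limit_buy(price=95, qty=8): fills=none; bids=[#4:8@95] asks=[#3:7@98 #1:7@101 #2:7@101]
After op 5 [order #5] limit_sell(price=97, qty=1): fills=none; bids=[#4:8@95] asks=[#5:1@97 #3:7@98 #1:7@101 #2:7@101]
After op 6 [order #6] limit_sell(price=99, qty=1): fills=none; bids=[#4:8@95] asks=[#5:1@97 #3:7@98 #6:1@99 #1:7@101 #2:7@101]
After op 7 [order #7] limit_sell(price=96, qty=9): fills=none; bids=[#4:8@95] asks=[#7:9@96 #5:1@97 #3:7@98 #6:1@99 #1:7@101 #2:7@101]
After op 8 [order #8] limit_buy(price=103, qty=10): fills=#8x#7:9@96 #8x#5:1@97; bids=[#4:8@95] asks=[#3:7@98 #6:1@99 #1:7@101 #2:7@101]
After op 9 [order #9] market_buy(qty=7): fills=#9x#3:7@98; bids=[#4:8@95] asks=[#6:1@99 #1:7@101 #2:7@101]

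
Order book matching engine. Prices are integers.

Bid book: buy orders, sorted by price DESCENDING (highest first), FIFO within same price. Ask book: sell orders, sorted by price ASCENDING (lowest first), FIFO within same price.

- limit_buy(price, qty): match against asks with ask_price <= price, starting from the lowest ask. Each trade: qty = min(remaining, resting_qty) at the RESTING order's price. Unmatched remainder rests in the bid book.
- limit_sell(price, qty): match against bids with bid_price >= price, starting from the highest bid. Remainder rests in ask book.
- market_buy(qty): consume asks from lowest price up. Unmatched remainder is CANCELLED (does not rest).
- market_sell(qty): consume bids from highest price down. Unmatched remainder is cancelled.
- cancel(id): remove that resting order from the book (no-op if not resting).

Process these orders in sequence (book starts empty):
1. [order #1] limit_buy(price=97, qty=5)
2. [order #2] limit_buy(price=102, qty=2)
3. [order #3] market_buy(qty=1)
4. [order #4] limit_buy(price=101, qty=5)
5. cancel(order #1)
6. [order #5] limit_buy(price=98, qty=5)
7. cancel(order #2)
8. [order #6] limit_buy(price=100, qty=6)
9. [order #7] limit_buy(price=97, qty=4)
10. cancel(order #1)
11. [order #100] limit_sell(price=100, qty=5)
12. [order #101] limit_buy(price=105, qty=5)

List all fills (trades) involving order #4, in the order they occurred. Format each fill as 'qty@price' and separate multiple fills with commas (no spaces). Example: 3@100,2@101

After op 1 [order #1] limit_buy(price=97, qty=5): fills=none; bids=[#1:5@97] asks=[-]
After op 2 [order #2] limit_buy(price=102, qty=2): fills=none; bids=[#2:2@102 #1:5@97] asks=[-]
After op 3 [order #3] market_buy(qty=1): fills=none; bids=[#2:2@102 #1:5@97] asks=[-]
After op 4 [order #4] limit_buy(price=101, qty=5): fills=none; bids=[#2:2@102 #4:5@101 #1:5@97] asks=[-]
After op 5 cancel(order #1): fills=none; bids=[#2:2@102 #4:5@101] asks=[-]
After op 6 [order #5] limit_buy(price=98, qty=5): fills=none; bids=[#2:2@102 #4:5@101 #5:5@98] asks=[-]
After op 7 cancel(order #2): fills=none; bids=[#4:5@101 #5:5@98] asks=[-]
After op 8 [order #6] limit_buy(price=100, qty=6): fills=none; bids=[#4:5@101 #6:6@100 #5:5@98] asks=[-]
After op 9 [order #7] limit_buy(price=97, qty=4): fills=none; bids=[#4:5@101 #6:6@100 #5:5@98 #7:4@97] asks=[-]
After op 10 cancel(order #1): fills=none; bids=[#4:5@101 #6:6@100 #5:5@98 #7:4@97] asks=[-]
After op 11 [order #100] limit_sell(price=100, qty=5): fills=#4x#100:5@101; bids=[#6:6@100 #5:5@98 #7:4@97] asks=[-]
After op 12 [order #101] limit_buy(price=105, qty=5): fills=none; bids=[#101:5@105 #6:6@100 #5:5@98 #7:4@97] asks=[-]

Answer: 5@101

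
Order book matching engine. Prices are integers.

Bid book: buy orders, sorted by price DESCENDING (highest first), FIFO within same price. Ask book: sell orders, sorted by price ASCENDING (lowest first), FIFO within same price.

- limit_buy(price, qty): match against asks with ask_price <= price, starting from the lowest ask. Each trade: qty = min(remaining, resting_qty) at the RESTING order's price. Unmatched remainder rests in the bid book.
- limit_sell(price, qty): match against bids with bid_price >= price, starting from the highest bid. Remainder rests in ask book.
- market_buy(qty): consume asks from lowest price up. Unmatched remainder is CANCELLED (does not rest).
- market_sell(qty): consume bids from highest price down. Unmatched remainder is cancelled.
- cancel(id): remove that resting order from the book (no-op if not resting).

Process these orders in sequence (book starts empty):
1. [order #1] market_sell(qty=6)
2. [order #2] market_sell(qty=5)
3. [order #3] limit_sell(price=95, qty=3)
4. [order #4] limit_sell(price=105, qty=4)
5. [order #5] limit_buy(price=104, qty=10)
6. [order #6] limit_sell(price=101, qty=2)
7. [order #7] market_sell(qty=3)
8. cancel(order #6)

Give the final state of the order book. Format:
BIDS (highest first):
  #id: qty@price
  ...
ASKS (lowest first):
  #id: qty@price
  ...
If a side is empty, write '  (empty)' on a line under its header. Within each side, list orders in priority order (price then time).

After op 1 [order #1] market_sell(qty=6): fills=none; bids=[-] asks=[-]
After op 2 [order #2] market_sell(qty=5): fills=none; bids=[-] asks=[-]
After op 3 [order #3] limit_sell(price=95, qty=3): fills=none; bids=[-] asks=[#3:3@95]
After op 4 [order #4] limit_sell(price=105, qty=4): fills=none; bids=[-] asks=[#3:3@95 #4:4@105]
After op 5 [order #5] limit_buy(price=104, qty=10): fills=#5x#3:3@95; bids=[#5:7@104] asks=[#4:4@105]
After op 6 [order #6] limit_sell(price=101, qty=2): fills=#5x#6:2@104; bids=[#5:5@104] asks=[#4:4@105]
After op 7 [order #7] market_sell(qty=3): fills=#5x#7:3@104; bids=[#5:2@104] asks=[#4:4@105]
After op 8 cancel(order #6): fills=none; bids=[#5:2@104] asks=[#4:4@105]

Answer: BIDS (highest first):
  #5: 2@104
ASKS (lowest first):
  #4: 4@105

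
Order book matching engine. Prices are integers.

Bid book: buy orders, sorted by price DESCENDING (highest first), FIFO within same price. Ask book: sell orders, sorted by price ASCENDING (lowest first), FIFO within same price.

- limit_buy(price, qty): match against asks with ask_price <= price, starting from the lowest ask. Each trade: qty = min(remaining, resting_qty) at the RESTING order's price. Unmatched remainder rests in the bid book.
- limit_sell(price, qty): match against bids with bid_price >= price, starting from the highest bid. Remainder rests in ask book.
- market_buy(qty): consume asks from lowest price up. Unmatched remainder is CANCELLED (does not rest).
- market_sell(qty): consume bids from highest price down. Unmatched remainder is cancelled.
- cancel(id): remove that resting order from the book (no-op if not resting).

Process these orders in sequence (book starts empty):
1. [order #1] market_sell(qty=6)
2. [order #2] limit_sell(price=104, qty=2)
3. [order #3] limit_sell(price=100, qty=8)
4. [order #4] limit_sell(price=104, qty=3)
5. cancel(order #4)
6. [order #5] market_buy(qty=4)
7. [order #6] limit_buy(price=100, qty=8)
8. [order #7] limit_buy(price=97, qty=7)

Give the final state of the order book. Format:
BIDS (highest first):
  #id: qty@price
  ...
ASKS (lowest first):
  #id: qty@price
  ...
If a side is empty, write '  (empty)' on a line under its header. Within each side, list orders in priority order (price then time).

After op 1 [order #1] market_sell(qty=6): fills=none; bids=[-] asks=[-]
After op 2 [order #2] limit_sell(price=104, qty=2): fills=none; bids=[-] asks=[#2:2@104]
After op 3 [order #3] limit_sell(price=100, qty=8): fills=none; bids=[-] asks=[#3:8@100 #2:2@104]
After op 4 [order #4] limit_sell(price=104, qty=3): fills=none; bids=[-] asks=[#3:8@100 #2:2@104 #4:3@104]
After op 5 cancel(order #4): fills=none; bids=[-] asks=[#3:8@100 #2:2@104]
After op 6 [order #5] market_buy(qty=4): fills=#5x#3:4@100; bids=[-] asks=[#3:4@100 #2:2@104]
After op 7 [order #6] limit_buy(price=100, qty=8): fills=#6x#3:4@100; bids=[#6:4@100] asks=[#2:2@104]
After op 8 [order #7] limit_buy(price=97, qty=7): fills=none; bids=[#6:4@100 #7:7@97] asks=[#2:2@104]

Answer: BIDS (highest first):
  #6: 4@100
  #7: 7@97
ASKS (lowest first):
  #2: 2@104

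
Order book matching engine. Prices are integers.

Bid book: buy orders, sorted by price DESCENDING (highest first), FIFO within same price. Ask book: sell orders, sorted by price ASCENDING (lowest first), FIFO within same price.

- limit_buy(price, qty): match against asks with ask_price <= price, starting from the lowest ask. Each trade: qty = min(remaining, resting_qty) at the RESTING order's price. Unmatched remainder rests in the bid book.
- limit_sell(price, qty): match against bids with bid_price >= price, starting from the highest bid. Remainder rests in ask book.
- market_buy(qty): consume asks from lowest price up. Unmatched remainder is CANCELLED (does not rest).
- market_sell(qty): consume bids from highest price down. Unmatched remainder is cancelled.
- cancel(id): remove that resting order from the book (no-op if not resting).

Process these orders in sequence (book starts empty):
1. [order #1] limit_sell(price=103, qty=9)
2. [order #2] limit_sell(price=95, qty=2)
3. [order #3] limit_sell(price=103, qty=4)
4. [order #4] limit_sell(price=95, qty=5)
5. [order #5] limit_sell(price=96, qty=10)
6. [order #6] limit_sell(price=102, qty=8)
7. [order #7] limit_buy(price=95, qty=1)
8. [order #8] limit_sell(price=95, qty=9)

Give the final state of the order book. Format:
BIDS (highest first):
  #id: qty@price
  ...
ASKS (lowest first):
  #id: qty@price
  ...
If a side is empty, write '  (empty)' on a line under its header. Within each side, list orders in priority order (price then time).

After op 1 [order #1] limit_sell(price=103, qty=9): fills=none; bids=[-] asks=[#1:9@103]
After op 2 [order #2] limit_sell(price=95, qty=2): fills=none; bids=[-] asks=[#2:2@95 #1:9@103]
After op 3 [order #3] limit_sell(price=103, qty=4): fills=none; bids=[-] asks=[#2:2@95 #1:9@103 #3:4@103]
After op 4 [order #4] limit_sell(price=95, qty=5): fills=none; bids=[-] asks=[#2:2@95 #4:5@95 #1:9@103 #3:4@103]
After op 5 [order #5] limit_sell(price=96, qty=10): fills=none; bids=[-] asks=[#2:2@95 #4:5@95 #5:10@96 #1:9@103 #3:4@103]
After op 6 [order #6] limit_sell(price=102, qty=8): fills=none; bids=[-] asks=[#2:2@95 #4:5@95 #5:10@96 #6:8@102 #1:9@103 #3:4@103]
After op 7 [order #7] limit_buy(price=95, qty=1): fills=#7x#2:1@95; bids=[-] asks=[#2:1@95 #4:5@95 #5:10@96 #6:8@102 #1:9@103 #3:4@103]
After op 8 [order #8] limit_sell(price=95, qty=9): fills=none; bids=[-] asks=[#2:1@95 #4:5@95 #8:9@95 #5:10@96 #6:8@102 #1:9@103 #3:4@103]

Answer: BIDS (highest first):
  (empty)
ASKS (lowest first):
  #2: 1@95
  #4: 5@95
  #8: 9@95
  #5: 10@96
  #6: 8@102
  #1: 9@103
  #3: 4@103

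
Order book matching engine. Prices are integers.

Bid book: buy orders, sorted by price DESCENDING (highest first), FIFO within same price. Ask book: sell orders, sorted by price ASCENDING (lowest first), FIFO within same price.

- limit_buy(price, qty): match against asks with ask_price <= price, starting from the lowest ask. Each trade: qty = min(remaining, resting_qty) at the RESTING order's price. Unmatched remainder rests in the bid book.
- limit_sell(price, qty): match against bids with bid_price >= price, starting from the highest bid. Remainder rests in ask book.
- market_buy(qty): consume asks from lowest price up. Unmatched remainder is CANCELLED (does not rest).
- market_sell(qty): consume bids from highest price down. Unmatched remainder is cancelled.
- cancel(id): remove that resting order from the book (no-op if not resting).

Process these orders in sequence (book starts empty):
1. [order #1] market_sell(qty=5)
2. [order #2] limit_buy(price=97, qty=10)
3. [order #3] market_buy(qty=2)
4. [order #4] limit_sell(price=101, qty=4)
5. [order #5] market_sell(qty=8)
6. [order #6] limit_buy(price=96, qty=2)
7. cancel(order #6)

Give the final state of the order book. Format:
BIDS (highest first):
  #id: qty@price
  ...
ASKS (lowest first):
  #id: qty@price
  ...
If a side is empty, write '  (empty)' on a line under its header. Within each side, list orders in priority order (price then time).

Answer: BIDS (highest first):
  #2: 2@97
ASKS (lowest first):
  #4: 4@101

Derivation:
After op 1 [order #1] market_sell(qty=5): fills=none; bids=[-] asks=[-]
After op 2 [order #2] limit_buy(price=97, qty=10): fills=none; bids=[#2:10@97] asks=[-]
After op 3 [order #3] market_buy(qty=2): fills=none; bids=[#2:10@97] asks=[-]
After op 4 [order #4] limit_sell(price=101, qty=4): fills=none; bids=[#2:10@97] asks=[#4:4@101]
After op 5 [order #5] market_sell(qty=8): fills=#2x#5:8@97; bids=[#2:2@97] asks=[#4:4@101]
After op 6 [order #6] limit_buy(price=96, qty=2): fills=none; bids=[#2:2@97 #6:2@96] asks=[#4:4@101]
After op 7 cancel(order #6): fills=none; bids=[#2:2@97] asks=[#4:4@101]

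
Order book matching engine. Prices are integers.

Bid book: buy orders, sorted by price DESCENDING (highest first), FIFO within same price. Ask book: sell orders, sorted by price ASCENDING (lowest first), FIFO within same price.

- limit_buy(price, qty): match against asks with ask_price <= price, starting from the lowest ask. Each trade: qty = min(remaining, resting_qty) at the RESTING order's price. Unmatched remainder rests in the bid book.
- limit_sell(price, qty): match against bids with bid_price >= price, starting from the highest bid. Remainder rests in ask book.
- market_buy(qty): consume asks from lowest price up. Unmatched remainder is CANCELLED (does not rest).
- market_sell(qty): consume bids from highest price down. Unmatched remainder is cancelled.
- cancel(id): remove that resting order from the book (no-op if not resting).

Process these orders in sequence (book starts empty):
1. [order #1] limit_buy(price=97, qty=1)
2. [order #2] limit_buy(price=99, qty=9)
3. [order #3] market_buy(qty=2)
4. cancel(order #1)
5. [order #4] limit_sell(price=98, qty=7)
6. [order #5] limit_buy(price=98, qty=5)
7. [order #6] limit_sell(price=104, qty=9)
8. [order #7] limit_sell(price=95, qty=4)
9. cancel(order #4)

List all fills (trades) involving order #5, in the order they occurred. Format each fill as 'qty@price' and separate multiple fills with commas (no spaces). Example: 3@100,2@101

Answer: 2@98

Derivation:
After op 1 [order #1] limit_buy(price=97, qty=1): fills=none; bids=[#1:1@97] asks=[-]
After op 2 [order #2] limit_buy(price=99, qty=9): fills=none; bids=[#2:9@99 #1:1@97] asks=[-]
After op 3 [order #3] market_buy(qty=2): fills=none; bids=[#2:9@99 #1:1@97] asks=[-]
After op 4 cancel(order #1): fills=none; bids=[#2:9@99] asks=[-]
After op 5 [order #4] limit_sell(price=98, qty=7): fills=#2x#4:7@99; bids=[#2:2@99] asks=[-]
After op 6 [order #5] limit_buy(price=98, qty=5): fills=none; bids=[#2:2@99 #5:5@98] asks=[-]
After op 7 [order #6] limit_sell(price=104, qty=9): fills=none; bids=[#2:2@99 #5:5@98] asks=[#6:9@104]
After op 8 [order #7] limit_sell(price=95, qty=4): fills=#2x#7:2@99 #5x#7:2@98; bids=[#5:3@98] asks=[#6:9@104]
After op 9 cancel(order #4): fills=none; bids=[#5:3@98] asks=[#6:9@104]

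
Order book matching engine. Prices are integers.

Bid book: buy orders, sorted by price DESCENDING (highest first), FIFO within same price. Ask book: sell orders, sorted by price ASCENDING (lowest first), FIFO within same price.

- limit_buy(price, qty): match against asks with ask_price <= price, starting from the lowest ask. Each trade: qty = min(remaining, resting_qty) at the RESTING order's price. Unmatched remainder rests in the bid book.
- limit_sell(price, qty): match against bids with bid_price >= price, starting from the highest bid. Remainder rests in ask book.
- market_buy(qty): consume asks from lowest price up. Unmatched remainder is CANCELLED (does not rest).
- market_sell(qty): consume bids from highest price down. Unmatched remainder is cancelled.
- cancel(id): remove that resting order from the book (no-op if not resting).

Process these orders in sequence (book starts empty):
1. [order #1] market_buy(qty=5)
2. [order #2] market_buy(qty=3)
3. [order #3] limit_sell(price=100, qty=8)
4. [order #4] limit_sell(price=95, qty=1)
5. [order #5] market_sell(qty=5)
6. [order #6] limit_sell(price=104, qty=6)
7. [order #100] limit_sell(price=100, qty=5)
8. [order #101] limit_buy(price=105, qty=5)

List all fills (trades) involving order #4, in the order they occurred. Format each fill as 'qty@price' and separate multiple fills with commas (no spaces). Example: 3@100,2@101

Answer: 1@95

Derivation:
After op 1 [order #1] market_buy(qty=5): fills=none; bids=[-] asks=[-]
After op 2 [order #2] market_buy(qty=3): fills=none; bids=[-] asks=[-]
After op 3 [order #3] limit_sell(price=100, qty=8): fills=none; bids=[-] asks=[#3:8@100]
After op 4 [order #4] limit_sell(price=95, qty=1): fills=none; bids=[-] asks=[#4:1@95 #3:8@100]
After op 5 [order #5] market_sell(qty=5): fills=none; bids=[-] asks=[#4:1@95 #3:8@100]
After op 6 [order #6] limit_sell(price=104, qty=6): fills=none; bids=[-] asks=[#4:1@95 #3:8@100 #6:6@104]
After op 7 [order #100] limit_sell(price=100, qty=5): fills=none; bids=[-] asks=[#4:1@95 #3:8@100 #100:5@100 #6:6@104]
After op 8 [order #101] limit_buy(price=105, qty=5): fills=#101x#4:1@95 #101x#3:4@100; bids=[-] asks=[#3:4@100 #100:5@100 #6:6@104]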